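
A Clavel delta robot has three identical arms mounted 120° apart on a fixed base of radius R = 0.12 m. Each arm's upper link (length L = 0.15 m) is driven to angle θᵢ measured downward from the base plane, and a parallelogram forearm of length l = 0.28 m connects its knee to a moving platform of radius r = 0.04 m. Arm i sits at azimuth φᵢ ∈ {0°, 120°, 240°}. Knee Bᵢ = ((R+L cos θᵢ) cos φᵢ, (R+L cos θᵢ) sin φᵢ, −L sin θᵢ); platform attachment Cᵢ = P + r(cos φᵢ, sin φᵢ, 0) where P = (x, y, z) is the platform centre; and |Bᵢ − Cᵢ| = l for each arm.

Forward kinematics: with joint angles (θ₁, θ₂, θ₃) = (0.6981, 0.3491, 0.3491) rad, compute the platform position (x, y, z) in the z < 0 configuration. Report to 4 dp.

(-0.0429, 0.0000, -0.2442)

centre 1 = (0.1949·cos0.0°, 0.1949·sin0.0°, -0.0964) = (0.1949, 0.0000, -0.0964)
φ2=120.0°: virtual centre (-0.1105, 0.1914, -0.0513), radius l
φ3=240.0°: virtual centre (-0.1105, -0.1914, -0.0513), radius l
subtract pairs → two planes through P
[-0.6108 0.3827 0.0902]·P = 0.0042;  [-0.6108 -0.3827 0.0902]·P = 0.0042
Cramer: x(z) = -0.0068+0.1477z;  y(z) = 0.0000-0.0000z
into |P−centre ₁|² = l²: 1.0218z² + 0.1332z + -0.0284 = 0;  Δ = 0.1339;  z = -0.2442 or 0.1138 → z<0 root = -0.2442
x = -0.0429, y = 0.0000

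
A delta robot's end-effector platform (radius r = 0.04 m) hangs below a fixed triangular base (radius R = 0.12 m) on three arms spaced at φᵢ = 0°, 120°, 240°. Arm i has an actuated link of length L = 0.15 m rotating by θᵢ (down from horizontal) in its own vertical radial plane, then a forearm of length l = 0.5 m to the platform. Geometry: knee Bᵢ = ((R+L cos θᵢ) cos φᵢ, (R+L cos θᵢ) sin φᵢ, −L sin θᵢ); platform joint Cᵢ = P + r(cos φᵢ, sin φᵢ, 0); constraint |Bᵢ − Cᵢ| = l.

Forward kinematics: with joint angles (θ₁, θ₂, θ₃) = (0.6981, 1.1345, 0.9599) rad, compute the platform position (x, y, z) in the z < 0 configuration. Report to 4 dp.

(0.0838, -0.0387, -0.5824)

φ1=0.0°: virtual centre (0.1949, 0.0000, -0.0964), radius l
centre 2 = (0.1434·cos120.0°, 0.1434·sin120.0°, -0.1359) = (-0.0717, 0.1242, -0.1359)
φ3=240.0°: virtual centre (-0.0830, -0.1438, -0.1229), radius l
|centre ₂|²−|centre ₁|² = -0.0082;  |centre ₃|²−|centre ₁|² = -0.0046
linear system: -0.5332x+0.2484y = -0.0082−-0.0791z; -0.5559x+-0.2876y = -0.0046−-0.0529z
Cramer: x(z) = 0.0121-0.1231z;  y(z) = -0.0073+0.0540z
quadratic in z: (1.0181)z²+(0.2371)z+(-0.2072)=0, √Δ=0.9487 → z ∈ {-0.5824, 0.3495}; z = -0.5824 (taking z<0)
x = 0.0838, y = -0.0387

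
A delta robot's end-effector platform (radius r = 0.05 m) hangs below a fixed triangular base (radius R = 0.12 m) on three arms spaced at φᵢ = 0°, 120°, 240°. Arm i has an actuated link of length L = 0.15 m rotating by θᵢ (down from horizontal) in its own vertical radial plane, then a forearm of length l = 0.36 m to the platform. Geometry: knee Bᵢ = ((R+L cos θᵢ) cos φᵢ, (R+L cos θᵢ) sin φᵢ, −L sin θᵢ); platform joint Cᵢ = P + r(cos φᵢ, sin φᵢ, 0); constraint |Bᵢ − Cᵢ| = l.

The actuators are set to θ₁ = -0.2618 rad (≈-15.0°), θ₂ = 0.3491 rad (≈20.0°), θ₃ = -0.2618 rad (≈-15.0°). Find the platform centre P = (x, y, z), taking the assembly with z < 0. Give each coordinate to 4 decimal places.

arm 1 at φ=0.0°: ρ1 = 0.2149;  S1 = (0.2149, 0.0000, 0.0388)
φ2=120.0°: virtual centre (-0.1055, 0.1827, -0.0513), radius l
S3 = (0.2149·cos240.0°, 0.2149·sin240.0°, 0.0388) = (-0.1074, -0.1861, 0.0388)
subtract pairs → two planes through P
linear system: -0.6407x+0.3654y = -0.0006−-0.1803z; -0.6447x+-0.3722y = 0.0000−0.0000z
Cramer: x(z) = 0.0004-0.1415z;  y(z) = -0.0007+0.2452z
quadratic in z: (1.0801)z²+(-0.0173)z+(-0.0821)=0, √Δ=0.5958 → z ∈ {-0.2678, 0.2838}; z = -0.2678 (taking z<0)
x = 0.0383, y = -0.0664

(0.0383, -0.0664, -0.2678)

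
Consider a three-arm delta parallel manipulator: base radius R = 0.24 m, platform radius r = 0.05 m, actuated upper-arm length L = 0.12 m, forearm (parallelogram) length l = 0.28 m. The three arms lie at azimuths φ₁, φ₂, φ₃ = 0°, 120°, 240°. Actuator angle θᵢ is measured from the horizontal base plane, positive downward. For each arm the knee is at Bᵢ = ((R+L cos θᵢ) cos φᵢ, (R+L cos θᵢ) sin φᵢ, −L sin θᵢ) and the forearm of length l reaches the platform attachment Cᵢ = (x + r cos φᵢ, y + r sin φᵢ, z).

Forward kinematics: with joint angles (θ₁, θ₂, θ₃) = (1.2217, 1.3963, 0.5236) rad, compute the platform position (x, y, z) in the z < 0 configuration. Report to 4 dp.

(-0.0195, -0.0636, -0.2203)

φ1=0.0°: virtual centre (0.2310, 0.0000, -0.1128), radius l
S2 = (0.2108·cos120.0°, 0.2108·sin120.0°, -0.1182) = (-0.1054, 0.1826, -0.1182)
φ3=240.0°: virtual centre (-0.1470, -0.2545, -0.0600), radius l
eliminate P² terms by subtracting sphere 1 from 2 and 3
linear system: -0.6729x+0.3652y = -0.0077−-0.0108z; -0.7560x+-0.5091y = 0.0239−0.1055z
det = 0.6187;  x = -0.0078+0.0534z,  y = -0.0354+0.1280z
quadratic in z: (1.0192)z²+(0.1910)z+(-0.0074)=0, √Δ=0.2581 → z ∈ {-0.2203, 0.0329}; z = -0.2203 (taking z<0)
x = -0.0195, y = -0.0636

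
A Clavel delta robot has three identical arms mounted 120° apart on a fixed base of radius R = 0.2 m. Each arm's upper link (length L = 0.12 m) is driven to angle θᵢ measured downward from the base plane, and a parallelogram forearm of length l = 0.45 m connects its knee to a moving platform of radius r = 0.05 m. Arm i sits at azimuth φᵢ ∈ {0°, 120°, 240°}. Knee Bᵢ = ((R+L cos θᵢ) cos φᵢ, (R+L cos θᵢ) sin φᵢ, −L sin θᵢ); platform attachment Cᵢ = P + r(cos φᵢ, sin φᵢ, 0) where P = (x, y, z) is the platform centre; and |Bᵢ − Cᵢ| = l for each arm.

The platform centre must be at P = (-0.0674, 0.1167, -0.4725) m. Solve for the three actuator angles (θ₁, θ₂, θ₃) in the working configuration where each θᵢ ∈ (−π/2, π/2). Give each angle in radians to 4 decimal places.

rotate P by −φ1: (-0.0674, 0.1167, -0.4725)
  A cos θ + B sin θ = C:  0.2174·cos θ + -0.4725·sin θ = -0.4002
  √(A²+B²)=0.5201;  θ1 = -1.1396+2.4486 ≈ 1.3091
φ2=120.0° → target in arm frame (0.1348, 0.0000)
  A cos θ + B sin θ = C:  0.0152·cos θ + -0.4725·sin θ = -0.1475
  √(A²+B²)=0.4727;  θ2 = -1.5386+1.8880 ≈ 0.3494
φ3=240.0° → target in arm frame (-0.0674, -0.1167)
  A=0.2174, B=-0.4725, C=(l²−L²−A²−y'²−z²)/(2L)=-0.4001
  √(A²+B²)=0.5201;  θ3 = -1.1396+2.4485 ≈ 1.3089

θ₁ = 1.3091, θ₂ = 0.3494, θ₃ = 1.3089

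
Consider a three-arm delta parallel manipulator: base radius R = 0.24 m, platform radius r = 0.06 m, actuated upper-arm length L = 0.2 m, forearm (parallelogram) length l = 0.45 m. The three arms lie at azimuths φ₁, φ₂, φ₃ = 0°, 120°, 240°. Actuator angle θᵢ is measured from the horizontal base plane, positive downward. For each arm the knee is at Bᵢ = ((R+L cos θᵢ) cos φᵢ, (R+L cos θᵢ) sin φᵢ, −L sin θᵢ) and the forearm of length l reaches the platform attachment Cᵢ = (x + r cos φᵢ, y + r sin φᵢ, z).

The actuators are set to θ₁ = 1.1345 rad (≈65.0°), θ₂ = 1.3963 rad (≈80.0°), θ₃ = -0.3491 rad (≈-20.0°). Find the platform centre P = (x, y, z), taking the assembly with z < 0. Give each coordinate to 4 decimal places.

φ1=0.0°: virtual centre (0.2645, 0.0000, -0.1813), radius l
φ2=120.0°: virtual centre (-0.1074, 0.1860, -0.1970), radius l
arm 3 at φ=240.0°: e+L cos θ3 = 0.3679;  centre 3 = (-0.1840, -0.3186, 0.0684)
eliminate P² terms by subtracting sphere 1 from 2 and 3
plane₁₂: -0.7438x+0.3719y+-0.0314z = -0.0179
Cramer: x(z) = -0.0030+0.2052z;  y(z) = -0.0542+0.4948z
sphere 1 gives Az²+Bz+C=0 with A=1.2869, B=0.1991, C=-0.0951;  B²−4AC=0.5294;  roots -0.3601, 0.2053;  negative root z = -0.3601
x = -0.0769, y = -0.2323

(-0.0769, -0.2323, -0.3601)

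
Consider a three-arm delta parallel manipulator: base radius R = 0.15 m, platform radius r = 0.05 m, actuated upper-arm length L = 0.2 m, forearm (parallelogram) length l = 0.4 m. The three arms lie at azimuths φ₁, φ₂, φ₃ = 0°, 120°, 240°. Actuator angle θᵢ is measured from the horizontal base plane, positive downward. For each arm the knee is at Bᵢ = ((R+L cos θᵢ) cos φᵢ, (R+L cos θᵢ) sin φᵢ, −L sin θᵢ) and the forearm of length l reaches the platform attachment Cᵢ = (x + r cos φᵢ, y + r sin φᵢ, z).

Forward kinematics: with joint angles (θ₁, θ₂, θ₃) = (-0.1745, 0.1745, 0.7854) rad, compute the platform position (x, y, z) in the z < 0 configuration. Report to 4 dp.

φ1=0.0°: virtual centre (0.2970, 0.0000, 0.0347), radius l
arm 2 at φ=120.0°: e+L cos θ2 = 0.2970;  O2 = (-0.1485, 0.2572, -0.0347)
arm 3 at φ=240.0°: e+L cos θ3 = 0.2414;  O3 = (-0.1207, -0.2091, -0.1414)
eliminate P² terms by subtracting sphere 1 from 2 and 3
[-0.8909 0.5144 -0.1389]·P = 0.0000;  [-0.8353 -0.4182 -0.3523]·P = -0.0111
det = 0.8022;  x = 0.0071+-0.2983z,  y = 0.0123+-0.2466z
sphere 1 gives Az²+Bz+C=0 with A=1.1498, B=0.0974, C=-0.0746;  B²−4AC=0.3527;  roots -0.3006, 0.2159;  negative root z = -0.3006
x = 0.0968, y = 0.0865

(0.0968, 0.0865, -0.3006)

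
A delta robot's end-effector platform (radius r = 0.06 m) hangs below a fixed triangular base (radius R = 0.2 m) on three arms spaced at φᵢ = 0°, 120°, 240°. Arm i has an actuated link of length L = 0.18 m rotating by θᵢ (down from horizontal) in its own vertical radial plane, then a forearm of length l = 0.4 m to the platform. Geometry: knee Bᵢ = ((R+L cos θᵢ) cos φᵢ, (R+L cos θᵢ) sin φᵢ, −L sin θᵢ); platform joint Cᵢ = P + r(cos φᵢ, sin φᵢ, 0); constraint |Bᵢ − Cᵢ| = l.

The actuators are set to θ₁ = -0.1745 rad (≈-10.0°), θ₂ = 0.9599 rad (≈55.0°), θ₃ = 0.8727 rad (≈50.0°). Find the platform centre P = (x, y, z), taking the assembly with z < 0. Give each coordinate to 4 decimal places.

(0.1527, -0.0136, -0.3331)

arm 1 at φ=0.0°: ρ1 = 0.3173;  centre 1 = (0.3173, 0.0000, 0.0313)
φ2=120.0°: virtual centre (-0.1216, 0.2107, -0.1474), radius l
φ3=240.0°: virtual centre (-0.1278, -0.2214, -0.1379), radius l
eliminate P² terms by subtracting sphere 1 from 2 and 3
linear system: -0.8778x+0.4213y = -0.0207−-0.3574z; -0.8902x+-0.4429y = -0.0172−-0.3383z
Cramer: x(z) = 0.0215-0.3938z;  y(z) = -0.0043+0.0278z
sphere 1 gives Az²+Bz+C=0 with A=1.1559, B=0.1702, C=-0.0715;  B²−4AC=0.3597;  roots -0.3331, 0.1858;  negative root z = -0.3331
x = 0.1527, y = -0.0136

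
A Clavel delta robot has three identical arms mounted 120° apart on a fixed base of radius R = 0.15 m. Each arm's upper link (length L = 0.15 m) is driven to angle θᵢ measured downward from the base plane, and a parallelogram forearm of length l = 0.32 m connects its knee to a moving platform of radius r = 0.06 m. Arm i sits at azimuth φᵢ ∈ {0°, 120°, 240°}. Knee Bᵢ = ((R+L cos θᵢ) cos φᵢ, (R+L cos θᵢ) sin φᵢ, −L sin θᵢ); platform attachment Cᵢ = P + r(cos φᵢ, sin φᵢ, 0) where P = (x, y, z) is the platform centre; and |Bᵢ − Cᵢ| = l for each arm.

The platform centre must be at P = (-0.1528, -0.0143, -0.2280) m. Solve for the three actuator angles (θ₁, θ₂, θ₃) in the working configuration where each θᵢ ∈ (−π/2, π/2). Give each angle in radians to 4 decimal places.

θ₁ = 1.1348, θ₂ = 0.0001, θ₃ = -0.1747

φ1=0.0° → target in arm frame (-0.1528, -0.0143)
  e−x'=0.2428;  (l²−L²−(e−x')²−y'²−z²)/2L = -0.1041
  √(A²+B²)=0.3331;  θ1 = -0.7540+1.8888 ≈ 1.1348
rotate P by −φ2: (0.0640, 0.1395, -0.2280)
  A cos θ + B sin θ = C:  0.0260·cos θ + -0.2280·sin θ = 0.0260
  γ=atan2(-0.2280,0.0260)=-1.4573;  ψ=arccos(0.1131)=1.4574;  θ2=γ+ψ≈0.0001
arm 3 (φ=240.0°): x'=0.0888, y'=-0.1252
  A cos θ + B sin θ = C:  0.0012·cos θ + -0.2280·sin θ = 0.0408
  γ=atan2(-0.2280,0.0012)=-1.5655;  ψ=arccos(0.1790)=1.3908;  θ3=γ+ψ≈-0.1747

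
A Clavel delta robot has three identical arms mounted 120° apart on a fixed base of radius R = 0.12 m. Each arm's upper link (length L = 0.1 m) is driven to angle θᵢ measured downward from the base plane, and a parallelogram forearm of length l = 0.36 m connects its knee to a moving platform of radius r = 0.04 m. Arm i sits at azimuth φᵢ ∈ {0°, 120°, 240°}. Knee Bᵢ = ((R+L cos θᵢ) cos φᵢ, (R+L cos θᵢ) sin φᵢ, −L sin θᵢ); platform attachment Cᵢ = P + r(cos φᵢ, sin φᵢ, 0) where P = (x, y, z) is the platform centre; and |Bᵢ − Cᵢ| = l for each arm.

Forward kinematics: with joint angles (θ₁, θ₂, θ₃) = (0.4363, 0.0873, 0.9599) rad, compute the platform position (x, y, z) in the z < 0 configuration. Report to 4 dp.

φ1=0.0°: virtual centre (0.1706, 0.0000, -0.0423), radius l
arm 2 at φ=120.0°: e+L cos θ2 = 0.1796;  S2 = (-0.0898, 0.1556, -0.0087)
φ3=240.0°: virtual centre (-0.0687, -0.1190, -0.0819), radius l
eliminate P² terms by subtracting sphere 1 from 2 and 3
linear system: -0.5209x+0.3111y = 0.0014−0.0671z; -0.4786x+-0.2379y = -0.0053−-0.0793z
Cramer: x(z) = 0.0048-0.0319z;  y(z) = 0.0127-0.2691z
into |P−S₁|² = l²: 1.0734z² + 0.0883z + -0.1002 = 0;  Δ = 0.4378;  z = -0.3493 or 0.2671 → z<0 root = -0.3493
x = 0.0160, y = 0.1067

(0.0160, 0.1067, -0.3493)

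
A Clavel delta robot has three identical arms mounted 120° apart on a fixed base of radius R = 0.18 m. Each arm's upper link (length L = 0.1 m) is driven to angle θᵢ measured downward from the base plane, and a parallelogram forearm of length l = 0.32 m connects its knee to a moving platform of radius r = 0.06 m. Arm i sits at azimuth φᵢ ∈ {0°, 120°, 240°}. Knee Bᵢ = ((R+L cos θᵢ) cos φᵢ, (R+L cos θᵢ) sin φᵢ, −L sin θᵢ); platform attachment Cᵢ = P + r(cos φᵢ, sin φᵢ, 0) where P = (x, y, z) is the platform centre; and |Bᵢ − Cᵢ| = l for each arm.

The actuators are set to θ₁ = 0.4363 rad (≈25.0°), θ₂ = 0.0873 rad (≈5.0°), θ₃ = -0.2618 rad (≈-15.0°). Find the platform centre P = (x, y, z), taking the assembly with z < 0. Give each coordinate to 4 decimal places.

(-0.0409, -0.0211, -0.2390)

arm 1 at φ=0.0°: e+L cos θ1 = 0.2106;  centre 1 = (0.2106, 0.0000, -0.0423)
φ2=120.0°: virtual centre (-0.1098, 0.1902, -0.0087), radius l
arm 3 at φ=240.0°: e+L cos θ3 = 0.2166;  centre 3 = (-0.1083, -0.1876, 0.0259)
eliminate P² terms by subtracting sphere 1 from 2 and 3
linear system: -0.6409x+0.3804y = 0.0022−0.0671z; -0.6379x+-0.3751y = 0.0014−0.1363z
Cramer: x(z) = -0.0028+0.1594z;  y(z) = 0.0010+0.0922z
into |P−centre ₁|² = l²: 1.0339z² + 0.0166z + -0.0551 = 0;  Δ = 0.2280;  z = -0.2390 or 0.2229 → z<0 root = -0.2390
x = -0.0409, y = -0.0211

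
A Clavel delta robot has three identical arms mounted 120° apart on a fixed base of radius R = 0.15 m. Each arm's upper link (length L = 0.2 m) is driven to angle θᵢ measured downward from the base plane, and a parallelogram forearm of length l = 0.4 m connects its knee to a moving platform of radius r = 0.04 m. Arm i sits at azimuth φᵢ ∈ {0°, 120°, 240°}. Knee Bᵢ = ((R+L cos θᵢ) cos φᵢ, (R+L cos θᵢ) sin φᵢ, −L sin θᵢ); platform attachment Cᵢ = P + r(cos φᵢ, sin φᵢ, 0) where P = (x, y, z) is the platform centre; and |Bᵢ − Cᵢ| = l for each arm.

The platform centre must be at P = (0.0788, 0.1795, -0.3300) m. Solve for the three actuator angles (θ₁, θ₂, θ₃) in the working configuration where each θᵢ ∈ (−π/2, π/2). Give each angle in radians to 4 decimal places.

rotate P by −φ1: (0.0788, 0.1795, -0.3300)
  A=0.0312, B=-0.3300, C=(l²−L²−A²−y'²−z²)/(2L)=-0.0552
  γ=atan2(-0.3300,0.0312)=-1.4765;  ψ=arccos(-0.1666)=1.7382;  θ1=γ+ψ≈0.2617
φ2=120.0° → target in arm frame (0.1161, -0.1580)
  e−x'=-0.0061;  (l²−L²−(e−x')²−y'²−z²)/2L = -0.0347
  θ2 = atan2(B,A) + arccos(C/0.3301) = 0.0871
arm 3 (φ=240.0°): x'=-0.1949, y'=-0.0215
  A=0.3049, B=-0.3300, C=(l²−L²−A²−y'²−z²)/(2L)=-0.2057
  √(A²+B²)=0.4493;  θ3 = -0.8250+2.0465 ≈ 1.2215

θ₁ = 0.2617, θ₂ = 0.0871, θ₃ = 1.2215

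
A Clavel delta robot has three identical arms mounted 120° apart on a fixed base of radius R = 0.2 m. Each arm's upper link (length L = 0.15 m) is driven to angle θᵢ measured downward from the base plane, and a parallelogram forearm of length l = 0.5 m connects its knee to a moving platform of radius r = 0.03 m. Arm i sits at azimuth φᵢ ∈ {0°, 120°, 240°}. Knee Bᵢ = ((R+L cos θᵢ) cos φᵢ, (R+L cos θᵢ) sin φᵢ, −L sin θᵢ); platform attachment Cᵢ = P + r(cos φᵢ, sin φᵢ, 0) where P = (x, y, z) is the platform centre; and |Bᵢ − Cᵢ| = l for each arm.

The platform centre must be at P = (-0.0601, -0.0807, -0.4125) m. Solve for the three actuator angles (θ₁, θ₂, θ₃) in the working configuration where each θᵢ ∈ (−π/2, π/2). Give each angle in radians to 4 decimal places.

θ₁ = 0.5238, θ₂ = 0.4362, θ₃ = -0.2615

φ1=0.0° → target in arm frame (-0.0601, -0.0807)
  e−x'=0.2301;  (l²−L²−(e−x')²−y'²−z²)/2L = -0.0070
  γ=atan2(-0.4125,0.2301)=-1.0620;  ψ=arccos(-0.0149)=1.5857;  θ1=γ+ψ≈0.5238
arm 2 (φ=120.0°): x'=-0.0398, y'=0.0924
  A cos θ + B sin θ = C:  0.2098·cos θ + -0.4125·sin θ = 0.0159
  √(A²+B²)=0.4628;  θ2 = -1.1002+1.5364 ≈ 0.4362
arm 3 (φ=240.0°): x'=0.0999, y'=-0.0117
  A cos θ + B sin θ = C:  0.0701·cos θ + -0.4125·sin θ = 0.1743
  γ=atan2(-0.4125,0.0701)=-1.4026;  ψ=arccos(0.4166)=1.1410;  θ3=γ+ψ≈-0.2615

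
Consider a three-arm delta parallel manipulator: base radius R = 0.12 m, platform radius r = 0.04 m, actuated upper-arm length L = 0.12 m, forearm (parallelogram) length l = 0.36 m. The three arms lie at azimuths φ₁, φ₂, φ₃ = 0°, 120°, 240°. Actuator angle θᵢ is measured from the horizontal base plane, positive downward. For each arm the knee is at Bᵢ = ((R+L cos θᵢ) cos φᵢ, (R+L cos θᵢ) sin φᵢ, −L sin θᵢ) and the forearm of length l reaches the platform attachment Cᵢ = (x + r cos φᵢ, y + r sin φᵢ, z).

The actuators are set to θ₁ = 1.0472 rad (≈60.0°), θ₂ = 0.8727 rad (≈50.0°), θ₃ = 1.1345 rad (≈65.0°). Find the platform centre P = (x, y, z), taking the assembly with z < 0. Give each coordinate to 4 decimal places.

(-0.0067, 0.0372, -0.4305)

centre 1 = (0.1400·cos0.0°, 0.1400·sin0.0°, -0.1039) = (0.1400, 0.0000, -0.1039)
centre 2 = (0.1571·cos120.0°, 0.1571·sin120.0°, -0.0919) = (-0.0786, 0.1361, -0.0919)
φ3=240.0°: virtual centre (-0.0654, -0.1132, -0.1088), radius l
eliminate P² terms by subtracting sphere 1 from 2 and 3
plane₁₂: -0.4371x+0.2722y+0.0240z = 0.0027
Cramer: x(z) = -0.0010+0.0133z;  y(z) = 0.0084-0.0668z
into |P−centre ₁|² = l²: 1.0046z² + 0.2030z + -0.0988 = 0;  Δ = 0.4384;  z = -0.4305 or 0.2285 → z<0 root = -0.4305
x = -0.0067, y = 0.0372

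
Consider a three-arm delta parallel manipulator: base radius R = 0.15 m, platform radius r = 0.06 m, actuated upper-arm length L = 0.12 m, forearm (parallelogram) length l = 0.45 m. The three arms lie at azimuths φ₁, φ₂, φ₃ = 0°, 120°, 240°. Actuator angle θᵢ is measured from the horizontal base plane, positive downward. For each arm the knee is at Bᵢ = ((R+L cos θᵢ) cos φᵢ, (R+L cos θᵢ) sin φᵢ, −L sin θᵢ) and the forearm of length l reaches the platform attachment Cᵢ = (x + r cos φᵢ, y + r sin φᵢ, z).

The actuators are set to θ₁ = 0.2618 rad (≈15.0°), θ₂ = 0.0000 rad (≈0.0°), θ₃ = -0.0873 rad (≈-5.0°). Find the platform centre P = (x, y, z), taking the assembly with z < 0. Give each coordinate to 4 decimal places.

O1 = (0.2059·cos0.0°, 0.2059·sin0.0°, -0.0311) = (0.2059, 0.0000, -0.0311)
O2 = (0.2100·cos120.0°, 0.2100·sin120.0°, 0.0000) = (-0.1050, 0.1819, 0.0000)
φ3=240.0°: virtual centre (-0.1048, -0.1815, 0.0105), radius l
|O₂|²−|O₁|² = 0.0007;  |O₃|²−|O₁|² = 0.0007
[-0.6218 0.3637 0.0621]·P = 0.0007;  [-0.6214 -0.3629 0.0830]·P = 0.0007
det = 0.4517;  x = -0.0011+0.1168z,  y = 0.0001+0.0289z
sphere 1 gives Az²+Bz+C=0 with A=1.0145, B=0.0138, C=-0.1587;  B²−4AC=0.6441;  roots -0.4023, 0.3888;  negative root z = -0.4023
x = -0.0481, y = -0.0115

(-0.0481, -0.0115, -0.4023)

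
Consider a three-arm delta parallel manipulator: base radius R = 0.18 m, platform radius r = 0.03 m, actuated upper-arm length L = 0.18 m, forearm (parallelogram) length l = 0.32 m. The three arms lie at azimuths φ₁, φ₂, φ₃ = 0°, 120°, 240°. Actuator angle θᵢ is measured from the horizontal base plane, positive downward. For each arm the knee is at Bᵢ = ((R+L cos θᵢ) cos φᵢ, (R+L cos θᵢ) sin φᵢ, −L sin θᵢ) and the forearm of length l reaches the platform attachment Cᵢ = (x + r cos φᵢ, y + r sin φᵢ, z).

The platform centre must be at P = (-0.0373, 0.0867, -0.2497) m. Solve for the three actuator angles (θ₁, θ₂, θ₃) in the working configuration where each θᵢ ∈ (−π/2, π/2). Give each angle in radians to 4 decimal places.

rotate P by −φ1: (-0.0373, 0.0867, -0.2497)
  e−x'=0.1873;  (l²−L²−(e−x')²−y'²−z²)/2L = -0.0971
  γ=atan2(-0.2497,0.1873)=-0.9272;  ψ=arccos(-0.3110)=1.8871;  θ1=γ+ψ≈0.9598
arm 2 (φ=120.0°): x'=0.0937, y'=-0.0110
  e−x'=0.0563;  (l²−L²−(e−x')²−y'²−z²)/2L = 0.0121
  θ2 = atan2(B,A) + arccos(C/0.2560) = 0.1743
φ3=240.0° → target in arm frame (-0.0564, -0.0757)
  e−x'=0.2064;  (l²−L²−(e−x')²−y'²−z²)/2L = -0.1130
  γ=atan2(-0.2497,0.2064)=-0.8800;  ψ=arccos(-0.3489)=1.9271;  θ3=γ+ψ≈1.0472

θ₁ = 0.9598, θ₂ = 0.1743, θ₃ = 1.0472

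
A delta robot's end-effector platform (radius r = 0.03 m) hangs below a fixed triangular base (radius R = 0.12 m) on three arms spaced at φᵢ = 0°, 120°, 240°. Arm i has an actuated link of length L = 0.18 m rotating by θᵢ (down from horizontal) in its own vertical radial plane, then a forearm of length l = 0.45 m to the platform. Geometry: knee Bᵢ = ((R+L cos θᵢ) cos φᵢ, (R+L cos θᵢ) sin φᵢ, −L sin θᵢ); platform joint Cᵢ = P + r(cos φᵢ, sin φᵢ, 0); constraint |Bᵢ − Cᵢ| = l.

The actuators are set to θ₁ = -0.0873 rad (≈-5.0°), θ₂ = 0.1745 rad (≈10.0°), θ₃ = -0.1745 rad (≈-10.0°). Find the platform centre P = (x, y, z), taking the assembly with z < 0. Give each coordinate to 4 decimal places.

(0.0142, -0.0475, -0.3519)

φ1=0.0°: virtual centre (0.2693, 0.0000, 0.0157), radius l
φ2=120.0°: virtual centre (-0.1336, 0.2315, -0.0313), radius l
O3 = (0.2673·cos240.0°, 0.2673·sin240.0°, 0.0313) = (-0.1336, -0.2315, 0.0313)
|O₂|²−|O₁|² = -0.0004;  |O₃|²−|O₁|² = -0.0004
linear system: -0.8059x+0.4629y = -0.0004−-0.0939z; -0.8059x+-0.4629y = -0.0004−0.0311z
det = 0.7461;  x = 0.0005+-0.0389z,  y = 0.0000+0.1350z
sphere 1 gives Az²+Bz+C=0 with A=1.0197, B=-0.0104, C=-0.1300;  B²−4AC=0.5303;  roots -0.3519, 0.3622;  negative root z = -0.3519
x = 0.0142, y = -0.0475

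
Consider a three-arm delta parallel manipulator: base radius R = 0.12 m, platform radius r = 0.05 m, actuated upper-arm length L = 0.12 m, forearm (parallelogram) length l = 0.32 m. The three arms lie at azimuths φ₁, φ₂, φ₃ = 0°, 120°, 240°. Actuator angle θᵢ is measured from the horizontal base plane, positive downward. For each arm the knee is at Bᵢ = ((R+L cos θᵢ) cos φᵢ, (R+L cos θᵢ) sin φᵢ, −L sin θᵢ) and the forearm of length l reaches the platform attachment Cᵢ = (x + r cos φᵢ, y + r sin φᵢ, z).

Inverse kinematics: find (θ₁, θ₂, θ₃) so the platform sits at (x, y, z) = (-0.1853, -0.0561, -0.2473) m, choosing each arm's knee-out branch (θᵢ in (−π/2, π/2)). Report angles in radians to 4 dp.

rotate P by −φ1: (-0.1853, -0.0561, -0.2473)
  A cos θ + B sin θ = C:  0.2553·cos θ + -0.2473·sin θ = -0.1728
  √(A²+B²)=0.3554;  θ1 = -0.7695+2.0786 ≈ 1.3091
rotate P by −φ2: (0.0441, 0.1885, -0.2473)
  A cos θ + B sin θ = C:  0.0259·cos θ + -0.2473·sin θ = -0.0390
  √(A²+B²)=0.2487;  θ2 = -1.4663+1.7285 ≈ 0.2622
φ3=240.0° → target in arm frame (0.1412, -0.1324)
  e−x'=-0.0712;  (l²−L²−(e−x')²−y'²−z²)/2L = 0.0176
  γ=atan2(-0.2473,-0.0712)=-1.8513;  ψ=arccos(0.0685)=1.5022;  θ3=γ+ψ≈-0.3490

θ₁ = 1.3091, θ₂ = 0.2622, θ₃ = -0.3490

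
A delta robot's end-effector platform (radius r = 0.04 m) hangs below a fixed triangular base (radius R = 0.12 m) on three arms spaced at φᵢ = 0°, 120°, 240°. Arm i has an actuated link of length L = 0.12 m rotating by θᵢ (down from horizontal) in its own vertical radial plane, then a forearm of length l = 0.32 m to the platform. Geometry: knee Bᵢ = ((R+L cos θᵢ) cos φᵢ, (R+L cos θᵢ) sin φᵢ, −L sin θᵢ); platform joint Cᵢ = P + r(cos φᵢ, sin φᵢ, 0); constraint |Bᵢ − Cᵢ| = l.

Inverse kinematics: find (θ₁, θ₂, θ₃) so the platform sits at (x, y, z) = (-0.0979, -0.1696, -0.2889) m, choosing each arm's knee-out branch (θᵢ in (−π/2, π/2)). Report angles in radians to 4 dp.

arm 1 (φ=0.0°): x'=-0.0979, y'=-0.1696
  A cos θ + B sin θ = C:  0.1779·cos θ + -0.2889·sin θ = -0.2328
  γ=atan2(-0.2889,0.1779)=-1.0189;  ψ=arccos(-0.6862)=2.3271;  θ1=γ+ψ≈1.3082
arm 2 (φ=120.0°): x'=-0.0979, y'=0.1696
  A=0.1779, B=-0.2889, C=(l²−L²−A²−y'²−z²)/(2L)=-0.2328
  γ=atan2(-0.2889,0.1779)=-1.0188;  ψ=arccos(-0.6862)=2.3271;  θ2=γ+ψ≈1.3083
arm 3 (φ=240.0°): x'=0.1958, y'=0.0000
  e−x'=-0.1158;  (l²−L²−(e−x')²−y'²−z²)/2L = -0.0370
  √(A²+B²)=0.3113;  θ3 = -1.9521+1.6899 ≈ -0.2622

θ₁ = 1.3082, θ₂ = 1.3083, θ₃ = -0.2622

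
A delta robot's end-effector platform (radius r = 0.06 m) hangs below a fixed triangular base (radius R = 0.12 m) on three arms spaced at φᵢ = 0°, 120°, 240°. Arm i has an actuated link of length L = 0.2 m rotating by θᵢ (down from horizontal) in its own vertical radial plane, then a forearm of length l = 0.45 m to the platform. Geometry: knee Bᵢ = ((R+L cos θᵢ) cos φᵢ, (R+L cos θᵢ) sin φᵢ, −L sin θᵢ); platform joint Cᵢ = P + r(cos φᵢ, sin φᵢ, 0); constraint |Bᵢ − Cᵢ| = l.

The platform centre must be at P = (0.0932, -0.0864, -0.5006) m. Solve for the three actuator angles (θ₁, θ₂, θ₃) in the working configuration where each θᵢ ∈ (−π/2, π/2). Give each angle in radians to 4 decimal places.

θ₁ = 0.4364, θ₂ = 0.9600, θ₃ = 0.6110

φ1=0.0° → target in arm frame (0.0932, -0.0864)
  A=-0.0332, B=-0.5006, C=(l²−L²−A²−y'²−z²)/(2L)=-0.2417
  θ1 = atan2(B,A) + arccos(C/0.5017) = 0.4364
φ2=120.0° → target in arm frame (-0.1214, -0.0375)
  A cos θ + B sin θ = C:  0.1814·cos θ + -0.5006·sin θ = -0.3061
  θ2 = atan2(B,A) + arccos(C/0.5325) = 0.9600
arm 3 (φ=240.0°): x'=0.0282, y'=0.1239
  A=0.0318, B=-0.5006, C=(l²−L²−A²−y'²−z²)/(2L)=-0.2612
  θ3 = atan2(B,A) + arccos(C/0.5016) = 0.6110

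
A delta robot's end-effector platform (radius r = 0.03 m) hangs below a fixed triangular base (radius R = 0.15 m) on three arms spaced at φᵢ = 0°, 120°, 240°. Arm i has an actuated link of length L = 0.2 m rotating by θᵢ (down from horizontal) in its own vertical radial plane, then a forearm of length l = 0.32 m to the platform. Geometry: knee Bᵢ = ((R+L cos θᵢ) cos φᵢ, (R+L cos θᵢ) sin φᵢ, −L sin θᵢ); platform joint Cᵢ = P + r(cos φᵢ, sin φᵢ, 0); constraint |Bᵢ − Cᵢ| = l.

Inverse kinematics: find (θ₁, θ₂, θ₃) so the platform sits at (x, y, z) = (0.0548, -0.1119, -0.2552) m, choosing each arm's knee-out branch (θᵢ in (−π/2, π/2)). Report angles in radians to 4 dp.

θ₁ = 0.4363, θ₂ = 1.2216, θ₃ = 0.3494

arm 1 (φ=0.0°): x'=0.0548, y'=-0.1119
  e−x'=0.0652;  (l²−L²−(e−x')²−y'²−z²)/2L = -0.0487
  √(A²+B²)=0.2634;  θ1 = -1.3207+1.7569 ≈ 0.4363
arm 2 (φ=120.0°): x'=-0.1243, y'=0.0085
  e−x'=0.2443;  (l²−L²−(e−x')²−y'²−z²)/2L = -0.1562
  θ2 = atan2(B,A) + arccos(C/0.3533) = 1.2216
arm 3 (φ=240.0°): x'=0.0695, y'=0.1034
  e−x'=0.0505;  (l²−L²−(e−x')²−y'²−z²)/2L = -0.0399
  √(A²+B²)=0.2601;  θ3 = -1.3755+1.7249 ≈ 0.3494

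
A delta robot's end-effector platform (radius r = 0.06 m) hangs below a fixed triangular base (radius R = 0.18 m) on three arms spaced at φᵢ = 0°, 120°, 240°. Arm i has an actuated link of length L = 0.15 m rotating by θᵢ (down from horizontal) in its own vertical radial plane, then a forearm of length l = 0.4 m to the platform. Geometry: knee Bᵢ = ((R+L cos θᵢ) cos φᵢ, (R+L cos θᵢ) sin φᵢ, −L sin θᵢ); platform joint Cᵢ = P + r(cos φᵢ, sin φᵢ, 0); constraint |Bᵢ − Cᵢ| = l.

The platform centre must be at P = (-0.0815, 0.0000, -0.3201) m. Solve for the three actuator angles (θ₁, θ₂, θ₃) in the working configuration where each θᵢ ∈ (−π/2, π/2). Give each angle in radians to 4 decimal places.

θ₁ = 0.6109, θ₂ = 0.0000, θ₃ = 0.0000

rotate P by −φ1: (-0.0815, 0.0000, -0.3201)
  e−x'=0.2015;  (l²−L²−(e−x')²−y'²−z²)/2L = -0.0186
  θ1 = atan2(B,A) + arccos(C/0.3782) = 0.6109
rotate P by −φ2: (0.0407, 0.0706, -0.3201)
  A=0.0793, B=-0.3201, C=(l²−L²−A²−y'²−z²)/(2L)=0.0792
  √(A²+B²)=0.3298;  θ2 = -1.3281+1.3281 ≈ 0.0000
arm 3 (φ=240.0°): x'=0.0408, y'=-0.0706
  A cos θ + B sin θ = C:  0.0792·cos θ + -0.3201·sin θ = 0.0792
  √(A²+B²)=0.3298;  θ3 = -1.3281+1.3281 ≈ 0.0000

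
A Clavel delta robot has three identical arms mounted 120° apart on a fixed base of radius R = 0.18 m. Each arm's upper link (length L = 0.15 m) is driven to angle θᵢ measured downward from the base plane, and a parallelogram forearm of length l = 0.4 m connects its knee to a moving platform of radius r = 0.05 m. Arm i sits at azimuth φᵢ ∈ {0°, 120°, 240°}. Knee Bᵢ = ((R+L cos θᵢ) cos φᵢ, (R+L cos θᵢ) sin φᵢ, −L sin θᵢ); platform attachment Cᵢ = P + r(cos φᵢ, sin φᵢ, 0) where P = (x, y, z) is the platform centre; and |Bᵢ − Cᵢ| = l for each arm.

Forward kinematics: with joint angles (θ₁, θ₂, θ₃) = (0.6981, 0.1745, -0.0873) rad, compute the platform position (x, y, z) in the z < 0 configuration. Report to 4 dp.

S1 = (0.2449·cos0.0°, 0.2449·sin0.0°, -0.0964) = (0.2449, 0.0000, -0.0964)
S2 = (0.2777·cos120.0°, 0.2777·sin120.0°, -0.0260) = (-0.1389, 0.2405, -0.0260)
φ3=240.0°: virtual centre (-0.1397, -0.2420, 0.0131), radius l
subtract pairs → two planes through P
linear system: -0.7675x+0.4810y = 0.0085−0.1407z; -0.7692x+-0.4840y = 0.0090−0.2190z
Cramer: x(z) = -0.0114+0.2339z;  y(z) = -0.0004+0.0807z
sphere 1 gives Az²+Bz+C=0 with A=1.0612, B=0.0728, C=-0.0850;  B²−4AC=0.3662;  roots -0.3194, 0.2508;  negative root z = -0.3194
x = -0.0861, y = -0.0262

(-0.0861, -0.0262, -0.3194)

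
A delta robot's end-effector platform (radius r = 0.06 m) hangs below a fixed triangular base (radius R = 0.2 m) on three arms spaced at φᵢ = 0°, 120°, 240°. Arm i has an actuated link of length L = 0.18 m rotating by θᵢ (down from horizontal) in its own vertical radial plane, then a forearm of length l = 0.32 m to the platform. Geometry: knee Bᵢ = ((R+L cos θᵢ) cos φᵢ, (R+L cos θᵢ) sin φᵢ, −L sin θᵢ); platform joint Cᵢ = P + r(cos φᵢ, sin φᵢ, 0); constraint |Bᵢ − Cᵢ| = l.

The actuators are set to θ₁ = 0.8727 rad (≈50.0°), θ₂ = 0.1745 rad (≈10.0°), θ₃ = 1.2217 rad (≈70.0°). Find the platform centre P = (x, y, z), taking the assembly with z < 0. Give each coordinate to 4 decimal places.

(-0.0124, 0.1167, -0.2679)

centre 1 = (0.2557·cos0.0°, 0.2557·sin0.0°, -0.1379) = (0.2557, 0.0000, -0.1379)
φ2=120.0°: virtual centre (-0.1586, 0.2748, -0.0313), radius l
arm 3 at φ=240.0°: e+L cos θ3 = 0.2016;  centre 3 = (-0.1008, -0.1746, -0.1691)
eliminate P² terms by subtracting sphere 1 from 2 and 3
linear system: -0.8287x+0.5495y = 0.0172−0.2133z; -0.7130x+-0.3491y = -0.0152−-0.0625z
Cramer: x(z) = 0.0034+0.0589z;  y(z) = 0.0365-0.2993z
into |P−centre ₁|² = l²: 1.0931z² + 0.2242z + -0.0184 = 0;  Δ = 0.1307;  z = -0.2679 or 0.0628 → z<0 root = -0.2679
x = -0.0124, y = 0.1167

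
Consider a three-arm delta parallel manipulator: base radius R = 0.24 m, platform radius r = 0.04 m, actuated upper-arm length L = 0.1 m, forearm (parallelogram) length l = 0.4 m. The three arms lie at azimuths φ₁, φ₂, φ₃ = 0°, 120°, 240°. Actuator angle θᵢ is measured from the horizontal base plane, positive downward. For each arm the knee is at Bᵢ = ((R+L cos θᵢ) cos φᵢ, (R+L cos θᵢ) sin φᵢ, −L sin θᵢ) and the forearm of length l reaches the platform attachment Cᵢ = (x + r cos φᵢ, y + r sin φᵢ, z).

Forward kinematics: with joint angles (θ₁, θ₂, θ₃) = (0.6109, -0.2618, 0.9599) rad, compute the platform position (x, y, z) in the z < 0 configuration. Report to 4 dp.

O1 = (0.2819·cos0.0°, 0.2819·sin0.0°, -0.0574) = (0.2819, 0.0000, -0.0574)
O2 = (0.2966·cos120.0°, 0.2966·sin120.0°, 0.0259) = (-0.1483, 0.2569, 0.0259)
φ3=240.0°: virtual centre (-0.1287, -0.2229, -0.0819), radius l
subtract pairs → two planes through P
[-0.8604 0.5137 0.1665]·P = 0.0059;  [-0.8212 -0.4458 -0.0491]·P = -0.0098
Cramer: x(z) = 0.0030+0.0608z;  y(z) = 0.0165-0.2222z
into |P−O₁|² = l²: 1.0531z² + 0.0735z + -0.0787 = 0;  Δ = 0.3367;  z = -0.3104 or 0.2406 → z<0 root = -0.3104
x = -0.0159, y = 0.0855

(-0.0159, 0.0855, -0.3104)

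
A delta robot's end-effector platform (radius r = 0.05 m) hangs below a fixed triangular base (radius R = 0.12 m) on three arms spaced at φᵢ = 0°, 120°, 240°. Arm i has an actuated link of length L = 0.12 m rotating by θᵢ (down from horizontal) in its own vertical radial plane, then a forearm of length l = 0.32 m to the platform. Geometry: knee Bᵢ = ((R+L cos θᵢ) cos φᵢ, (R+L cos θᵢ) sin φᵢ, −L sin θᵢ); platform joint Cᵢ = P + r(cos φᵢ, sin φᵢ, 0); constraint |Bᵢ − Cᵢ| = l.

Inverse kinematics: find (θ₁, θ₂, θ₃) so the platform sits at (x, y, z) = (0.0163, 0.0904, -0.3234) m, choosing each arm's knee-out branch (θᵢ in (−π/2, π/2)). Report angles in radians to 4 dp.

arm 1 (φ=0.0°): x'=0.0163, y'=0.0904
  A=0.0537, B=-0.3234, C=(l²−L²−A²−y'²−z²)/(2L)=-0.1152
  √(A²+B²)=0.3278;  θ1 = -1.4062+1.9298 ≈ 0.5236
arm 2 (φ=120.0°): x'=0.0701, y'=-0.0593
  A=-0.0001, B=-0.3234, C=(l²−L²−A²−y'²−z²)/(2L)=-0.0838
  √(A²+B²)=0.3234;  θ2 = -1.5712+1.8328 ≈ 0.2616
rotate P by −φ3: (-0.0864, -0.0311, -0.3234)
  A=0.1564, B=-0.3234, C=(l²−L²−A²−y'²−z²)/(2L)=-0.1751
  θ3 = atan2(B,A) + arccos(C/0.3593) = 0.9597

θ₁ = 0.5236, θ₂ = 0.2616, θ₃ = 0.9597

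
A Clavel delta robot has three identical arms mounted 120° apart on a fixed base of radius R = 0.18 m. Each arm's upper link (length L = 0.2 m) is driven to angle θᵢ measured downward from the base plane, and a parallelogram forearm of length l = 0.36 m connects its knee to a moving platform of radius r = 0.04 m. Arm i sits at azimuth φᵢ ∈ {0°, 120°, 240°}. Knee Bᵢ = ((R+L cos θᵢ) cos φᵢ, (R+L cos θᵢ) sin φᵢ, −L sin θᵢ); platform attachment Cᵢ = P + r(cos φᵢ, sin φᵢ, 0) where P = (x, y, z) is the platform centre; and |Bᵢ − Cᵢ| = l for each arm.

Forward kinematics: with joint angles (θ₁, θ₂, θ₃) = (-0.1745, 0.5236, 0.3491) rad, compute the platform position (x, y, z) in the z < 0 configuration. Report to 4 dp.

(0.0476, -0.0145, -0.1790)

O1 = (0.3370·cos0.0°, 0.3370·sin0.0°, 0.0347) = (0.3370, 0.0000, 0.0347)
O2 = (0.3132·cos120.0°, 0.3132·sin120.0°, -0.1000) = (-0.1566, 0.2712, -0.1000)
O3 = (0.3279·cos240.0°, 0.3279·sin240.0°, -0.0684) = (-0.1640, -0.2840, -0.0684)
|O₂|²−|O₁|² = -0.0067;  |O₃|²−|O₁|² = -0.0025
plane₁₂: -0.9871x+0.5425y+-0.2694z = -0.0067
Cramer: x(z) = 0.0047-0.2399z;  y(z) = -0.0038+0.0601z
quadratic in z: (1.0612)z²+(0.0896)z+(-0.0180)=0, √Δ=0.2903 → z ∈ {-0.1790, 0.0946}; z = -0.1790 (taking z<0)
x = 0.0476, y = -0.0145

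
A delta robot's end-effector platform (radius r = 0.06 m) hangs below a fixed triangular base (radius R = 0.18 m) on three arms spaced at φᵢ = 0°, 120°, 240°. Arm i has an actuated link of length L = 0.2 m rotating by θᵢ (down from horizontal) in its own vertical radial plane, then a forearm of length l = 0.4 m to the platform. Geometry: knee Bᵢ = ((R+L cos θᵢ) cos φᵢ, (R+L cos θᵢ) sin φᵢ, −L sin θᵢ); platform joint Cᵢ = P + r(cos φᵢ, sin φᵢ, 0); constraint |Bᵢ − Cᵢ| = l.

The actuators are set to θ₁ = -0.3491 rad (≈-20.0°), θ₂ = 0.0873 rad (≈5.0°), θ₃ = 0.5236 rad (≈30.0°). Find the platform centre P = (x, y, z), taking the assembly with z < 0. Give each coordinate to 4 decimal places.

(0.0706, 0.0466, -0.2502)

φ1=0.0°: virtual centre (0.3079, 0.0000, 0.0684), radius l
arm 2 at φ=120.0°: (R−r)+L cos θ2 = 0.3192;  centre 2 = (-0.1596, 0.2765, -0.0174)
φ3=240.0°: virtual centre (-0.1466, -0.2539, -0.1000), radius l
|centre ₂|²−|centre ₁|² = 0.0027;  |centre ₃|²−|centre ₁|² = -0.0035
[-0.9351 0.5529 -0.1717]·P = 0.0027;  [-0.9091 -0.5078 -0.3368]·P = -0.0035
det = 0.9776;  x = 0.0006+-0.2797z,  y = 0.0059+-0.1625z
quadratic in z: (1.1047)z²+(0.0332)z+(-0.0608)=0, √Δ=0.5195 → z ∈ {-0.2502, 0.2201}; z = -0.2502 (taking z<0)
x = 0.0706, y = 0.0466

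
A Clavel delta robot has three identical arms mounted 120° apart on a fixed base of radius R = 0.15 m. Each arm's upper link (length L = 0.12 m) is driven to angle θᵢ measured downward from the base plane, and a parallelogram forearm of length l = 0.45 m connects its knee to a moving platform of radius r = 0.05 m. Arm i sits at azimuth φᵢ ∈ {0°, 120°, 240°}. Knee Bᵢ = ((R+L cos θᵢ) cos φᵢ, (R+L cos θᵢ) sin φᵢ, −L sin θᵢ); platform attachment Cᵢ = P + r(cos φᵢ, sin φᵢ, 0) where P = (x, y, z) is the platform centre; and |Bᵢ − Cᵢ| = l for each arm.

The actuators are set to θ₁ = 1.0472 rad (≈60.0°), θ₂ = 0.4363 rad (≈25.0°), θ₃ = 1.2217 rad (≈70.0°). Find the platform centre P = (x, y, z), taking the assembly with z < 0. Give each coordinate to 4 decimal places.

arm 1 at φ=0.0°: e+L cos θ1 = 0.1600;  O1 = (0.1600, 0.0000, -0.1039)
arm 2 at φ=120.0°: e+L cos θ2 = 0.2088;  O2 = (-0.1044, 0.1808, -0.0507)
φ3=240.0°: virtual centre (-0.0705, -0.1221, -0.1128), radius l
eliminate P² terms by subtracting sphere 1 from 2 and 3
linear system: -0.5288x+0.3616y = 0.0098−0.1064z; -0.4610x+-0.2443y = -0.0038−-0.0177z
Cramer: x(z) = -0.0034+0.0663z;  y(z) = 0.0220-0.1974z
sphere 1 gives Az²+Bz+C=0 with A=1.0434, B=0.1775, C=-0.1645;  B²−4AC=0.7181;  roots -0.4912, 0.3210;  negative root z = -0.4912
x = -0.0360, y = 0.1189

(-0.0360, 0.1189, -0.4912)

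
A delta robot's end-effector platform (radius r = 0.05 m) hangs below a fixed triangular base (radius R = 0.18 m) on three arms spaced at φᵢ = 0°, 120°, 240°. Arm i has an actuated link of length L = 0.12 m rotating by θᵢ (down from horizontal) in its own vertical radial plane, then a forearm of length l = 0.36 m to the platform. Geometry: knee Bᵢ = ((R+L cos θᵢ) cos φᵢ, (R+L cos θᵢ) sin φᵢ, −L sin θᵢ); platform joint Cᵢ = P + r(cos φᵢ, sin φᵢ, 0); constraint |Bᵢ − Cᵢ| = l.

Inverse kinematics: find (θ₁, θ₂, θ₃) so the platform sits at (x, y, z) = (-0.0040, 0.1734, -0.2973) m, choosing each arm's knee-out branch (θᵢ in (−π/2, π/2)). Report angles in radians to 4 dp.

θ₁ = 0.6979, θ₂ = -0.3489, θ₃ = 1.3965

φ1=0.0° → target in arm frame (-0.0040, 0.1734)
  e−x'=0.1340;  (l²−L²−(e−x')²−y'²−z²)/2L = -0.0884
  √(A²+B²)=0.3261;  θ1 = -1.1473+1.8452 ≈ 0.6979
rotate P by −φ2: (0.1522, -0.0832, -0.2973)
  e−x'=-0.0222;  (l²−L²−(e−x')²−y'²−z²)/2L = 0.0808
  √(A²+B²)=0.2981;  θ2 = -1.6452+1.2963 ≈ -0.3489
rotate P by −φ3: (-0.1482, -0.0902, -0.2973)
  A cos θ + B sin θ = C:  0.2782·cos θ + -0.2973·sin θ = -0.2446
  γ=atan2(-0.2973,0.2782)=-0.8186;  ψ=arccos(-0.6007)=2.2151;  θ3=γ+ψ≈1.3965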